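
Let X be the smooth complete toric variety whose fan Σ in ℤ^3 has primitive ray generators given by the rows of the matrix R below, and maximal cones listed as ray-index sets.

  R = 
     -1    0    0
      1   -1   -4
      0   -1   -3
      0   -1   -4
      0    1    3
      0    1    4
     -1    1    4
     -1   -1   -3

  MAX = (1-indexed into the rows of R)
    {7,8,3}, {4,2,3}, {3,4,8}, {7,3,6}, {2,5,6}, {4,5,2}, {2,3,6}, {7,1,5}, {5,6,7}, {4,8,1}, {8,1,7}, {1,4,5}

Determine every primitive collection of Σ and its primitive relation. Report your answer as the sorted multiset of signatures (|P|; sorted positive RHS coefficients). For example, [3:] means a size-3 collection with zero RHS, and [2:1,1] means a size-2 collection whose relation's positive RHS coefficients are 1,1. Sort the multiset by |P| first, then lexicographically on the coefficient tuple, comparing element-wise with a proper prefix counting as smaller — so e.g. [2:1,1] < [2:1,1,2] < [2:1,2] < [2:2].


10 minimal non-faces of Δ(Σ) (on 8 rays):

  P = {2,7}:  v_{2} + v_{7} = 0  ⟹  sig = [2:]
  P = {3,5}:  v_{3} + v_{5} = 0  ⟹  sig = [2:]
  P = {4,6}:  v_{4} + v_{6} = 0  ⟹  sig = [2:]
  P = {1,2}:  v_{1} + v_{2} = v_{4}  ⟹  sig = [2:1]
  P = {1,3}:  v_{1} + v_{3} = v_{8}  ⟹  sig = [2:1]
  P = {1,6}:  v_{1} + v_{6} = v_{7}  ⟹  sig = [2:1]
  P = {4,7}:  v_{4} + v_{7} = v_{1}  ⟹  sig = [2:1]
  P = {5,8}:  v_{5} + v_{8} = v_{1}  ⟹  sig = [2:1]
  P = {2,8}:  v_{2} + v_{8} = v_{3} + v_{4}  ⟹  sig = [2:1,1]
  P = {6,8}:  v_{6} + v_{8} = v_{3} + v_{7}  ⟹  sig = [2:1,1]

so the primitive-relation signature multiset is
    [2:]
    [2:]
    [2:]
    [2:1]
    [2:1]
    [2:1]
    [2:1]
    [2:1]
    [2:1,1]
    [2:1,1]


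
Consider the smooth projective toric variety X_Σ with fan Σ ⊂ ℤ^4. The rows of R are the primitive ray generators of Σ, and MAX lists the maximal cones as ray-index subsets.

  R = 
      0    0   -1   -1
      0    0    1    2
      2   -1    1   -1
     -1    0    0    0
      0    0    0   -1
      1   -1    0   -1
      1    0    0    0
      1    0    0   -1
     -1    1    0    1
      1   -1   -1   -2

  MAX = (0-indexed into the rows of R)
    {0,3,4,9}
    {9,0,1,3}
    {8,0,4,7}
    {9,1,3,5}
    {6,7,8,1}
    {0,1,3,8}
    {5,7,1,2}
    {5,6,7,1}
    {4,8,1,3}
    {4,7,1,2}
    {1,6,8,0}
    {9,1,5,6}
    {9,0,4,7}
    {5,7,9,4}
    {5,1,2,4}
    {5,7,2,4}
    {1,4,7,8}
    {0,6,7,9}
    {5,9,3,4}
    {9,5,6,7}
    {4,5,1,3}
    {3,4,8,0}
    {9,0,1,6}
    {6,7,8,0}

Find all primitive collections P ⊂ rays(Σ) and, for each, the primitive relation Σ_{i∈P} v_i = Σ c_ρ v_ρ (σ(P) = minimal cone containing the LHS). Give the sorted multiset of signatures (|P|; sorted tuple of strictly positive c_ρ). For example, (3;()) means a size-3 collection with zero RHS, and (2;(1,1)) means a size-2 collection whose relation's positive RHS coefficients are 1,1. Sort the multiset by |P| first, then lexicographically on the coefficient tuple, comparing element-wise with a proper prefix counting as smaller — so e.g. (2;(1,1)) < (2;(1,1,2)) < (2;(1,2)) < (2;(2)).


Δ(Σ) — 10 vertices, 16 min non-faces:

  {3,6}:  v_{3} + v_{6} = 0  so sig = (2;())
  {5,8}:  v_{5} + v_{8} = 0  so sig = (2;())
  {0,5}:  v_{0} + v_{5} = v_{9}  so sig = (2;(1))
  {3,7}:  v_{3} + v_{7} = v_{4}  so sig = (2;(1))
  {4,6}:  v_{4} + v_{6} = v_{7}  so sig = (2;(1))
  {8,9}:  v_{8} + v_{9} = v_{0}  so sig = (2;(1))
  {0,2}:  v_{0} + v_{2} = v_{5} + v_{7}  so sig = (2;(1,1))
  {2,8}:  v_{2} + v_{8} = v_{1} + v_{4} + v_{7}  so sig = (2;(1,1,1))
  {2,3}:  v_{2} + v_{3} = v_{1} + 2·v_{4} + v_{5}  so sig = (2;(1,1,2))
  {2,6}:  v_{2} + v_{6} = v_{1} + v_{5} + 2·v_{7}  so sig = (2;(1,1,2))
  {2,9}:  v_{2} + v_{9} = 2·v_{5} + v_{7}  so sig = (2;(1,2))
  {0,1,4}:  v_{0} + v_{1} + v_{4} = 0  so sig = (3;())
  {0,1,7}:  v_{0} + v_{1} + v_{7} = v_{6}  so sig = (3;(1))
  {1,4,9}:  v_{1} + v_{4} + v_{9} = v_{5}  so sig = (3;(1))
  {1,7,9}:  v_{1} + v_{7} + v_{9} = v_{5} + v_{6}  so sig = (3;(1,1))
  {1,4,5,7}:  v_{1} + v_{4} + v_{5} + v_{7} = v_{2}  so sig = (4;(1))

so the primitive-relation signature multiset is
    |P|=2: 11 collections, coeffs (), (), (1), (1), (1), (1), (1,1), (1,1,1), (1,1,2), (1,1,2), (1,2)
    |P|=3: 4 collections, coeffs (), (1), (1), (1,1)
    |P|=4: 1 collection, coeffs (1)


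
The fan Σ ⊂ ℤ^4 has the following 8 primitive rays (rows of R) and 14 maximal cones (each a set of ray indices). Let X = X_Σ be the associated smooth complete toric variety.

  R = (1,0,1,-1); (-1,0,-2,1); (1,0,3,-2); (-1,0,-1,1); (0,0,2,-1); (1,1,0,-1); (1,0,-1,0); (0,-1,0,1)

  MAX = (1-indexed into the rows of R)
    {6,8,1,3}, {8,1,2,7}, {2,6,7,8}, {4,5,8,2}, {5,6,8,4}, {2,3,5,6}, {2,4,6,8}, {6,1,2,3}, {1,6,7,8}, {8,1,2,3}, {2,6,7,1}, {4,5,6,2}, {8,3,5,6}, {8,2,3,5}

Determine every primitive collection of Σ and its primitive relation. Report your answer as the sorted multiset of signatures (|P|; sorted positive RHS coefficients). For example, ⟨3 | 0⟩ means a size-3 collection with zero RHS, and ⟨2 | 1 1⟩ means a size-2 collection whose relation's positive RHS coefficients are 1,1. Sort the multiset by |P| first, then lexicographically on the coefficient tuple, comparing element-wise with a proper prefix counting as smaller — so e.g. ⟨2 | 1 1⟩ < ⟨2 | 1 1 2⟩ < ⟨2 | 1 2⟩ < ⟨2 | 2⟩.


9 collections generate NE(X_Σ); each relation:

  • {1,4}:  v_{1} + v_{4} = 0 — sig = ⟨2 | 0⟩
  • {1,5}:  v_{1} + v_{5} = v_{3} — sig = ⟨2 | 1⟩
  • {3,4}:  v_{3} + v_{4} = v_{5} — sig = ⟨2 | 1⟩
  • {5,7}:  v_{5} + v_{7} = v_{1} — sig = ⟨2 | 1⟩
  • {4,7}:  v_{4} + v_{7} = v_{2} + v_{6} + v_{8} — sig = ⟨2 | 1 1 1⟩
  • {3,7}:  v_{3} + v_{7} = 2·v_{1} — sig = ⟨2 | 2⟩
  • {2,5,6,8}:  v_{2} + v_{5} + v_{6} + v_{8} = 0 — sig = ⟨4 | 0⟩
  • {1,2,6,8}:  v_{1} + v_{2} + v_{6} + v_{8} = v_{7} — sig = ⟨4 | 1⟩
  • {2,3,6,8}:  v_{2} + v_{3} + v_{6} + v_{8} = v_{1} — sig = ⟨4 | 1⟩

Sorted signature multiset PRS(X):
    |P|=2: 6 collections, coeffs (), (1), (1), (1), (1,1,1), (2)
    |P|=4: 3 collections, coeffs (), (1), (1)


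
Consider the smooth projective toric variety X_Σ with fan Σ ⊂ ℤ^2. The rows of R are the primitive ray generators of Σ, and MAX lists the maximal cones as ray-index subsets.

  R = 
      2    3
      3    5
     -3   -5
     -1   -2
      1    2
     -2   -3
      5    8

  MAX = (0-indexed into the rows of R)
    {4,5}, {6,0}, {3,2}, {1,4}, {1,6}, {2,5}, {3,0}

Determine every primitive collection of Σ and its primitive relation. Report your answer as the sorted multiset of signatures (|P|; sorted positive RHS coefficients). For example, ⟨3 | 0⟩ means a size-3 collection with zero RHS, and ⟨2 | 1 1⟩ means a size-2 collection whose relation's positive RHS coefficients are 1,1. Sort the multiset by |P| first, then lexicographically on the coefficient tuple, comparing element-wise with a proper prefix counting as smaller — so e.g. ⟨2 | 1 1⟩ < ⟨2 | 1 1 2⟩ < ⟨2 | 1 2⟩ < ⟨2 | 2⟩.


|primitive collections| = 14. Relations:

  {0,5}:  v_{0} + v_{5} = 0 — sig = ⟨2 | 0⟩
  {1,2}:  v_{1} + v_{2} = 0 — sig = ⟨2 | 0⟩
  {3,4}:  v_{3} + v_{4} = 0 — sig = ⟨2 | 0⟩
  {0,1}:  v_{0} + v_{1} = v_{6} — sig = ⟨2 | 1⟩
  {0,2}:  v_{0} + v_{2} = v_{3} — sig = ⟨2 | 1⟩
  {0,4}:  v_{0} + v_{4} = v_{1} — sig = ⟨2 | 1⟩
  {1,3}:  v_{1} + v_{3} = v_{0} — sig = ⟨2 | 1⟩
  {1,5}:  v_{1} + v_{5} = v_{4} — sig = ⟨2 | 1⟩
  {2,4}:  v_{2} + v_{4} = v_{5} — sig = ⟨2 | 1⟩
  {2,6}:  v_{2} + v_{6} = v_{0} — sig = ⟨2 | 1⟩
  {3,5}:  v_{3} + v_{5} = v_{2} — sig = ⟨2 | 1⟩
  {5,6}:  v_{5} + v_{6} = v_{1} — sig = ⟨2 | 1⟩
  {3,6}:  v_{3} + v_{6} = 2·v_{0} — sig = ⟨2 | 2⟩
  {4,6}:  v_{4} + v_{6} = 2·v_{1} — sig = ⟨2 | 2⟩

Signatures (|P|; sorted positive RHS coefficients), sorted:
    ⟨2 | 0⟩
    ⟨2 | 0⟩
    ⟨2 | 0⟩
    ⟨2 | 1⟩
    ⟨2 | 1⟩
    ⟨2 | 1⟩
    ⟨2 | 1⟩
    ⟨2 | 1⟩
    ⟨2 | 1⟩
    ⟨2 | 1⟩
    ⟨2 | 1⟩
    ⟨2 | 1⟩
    ⟨2 | 2⟩
    ⟨2 | 2⟩


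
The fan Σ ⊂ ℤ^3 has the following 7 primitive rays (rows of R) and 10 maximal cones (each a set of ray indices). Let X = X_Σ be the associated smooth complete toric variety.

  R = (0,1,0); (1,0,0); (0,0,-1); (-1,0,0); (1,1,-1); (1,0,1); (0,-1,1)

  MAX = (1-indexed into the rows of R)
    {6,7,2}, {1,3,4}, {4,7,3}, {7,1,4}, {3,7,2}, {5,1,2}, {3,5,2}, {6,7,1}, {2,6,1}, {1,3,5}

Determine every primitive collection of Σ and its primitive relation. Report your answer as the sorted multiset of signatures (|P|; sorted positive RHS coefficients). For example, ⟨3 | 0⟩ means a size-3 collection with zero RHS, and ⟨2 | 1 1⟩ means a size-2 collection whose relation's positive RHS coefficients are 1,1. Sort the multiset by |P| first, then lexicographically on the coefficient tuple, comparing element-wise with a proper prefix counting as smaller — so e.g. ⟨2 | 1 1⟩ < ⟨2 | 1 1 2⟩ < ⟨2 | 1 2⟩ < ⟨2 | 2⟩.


9 collections generate NE(X_Σ); each relation:

  {2,4}:  v_{2} + v_{4} = 0  ⟹  sig = ⟨2 | 0⟩
  {3,6}:  v_{3} + v_{6} = v_{2}  ⟹  sig = ⟨2 | 1⟩
  {5,7}:  v_{5} + v_{7} = v_{2}  ⟹  sig = ⟨2 | 1⟩
  {4,5}:  v_{4} + v_{5} = v_{1} + v_{3}  ⟹  sig = ⟨2 | 1 1⟩
  {4,6}:  v_{4} + v_{6} = v_{1} + v_{7}  ⟹  sig = ⟨2 | 1 1⟩
  {5,6}:  v_{5} + v_{6} = v_{1} + 2·v_{2}  ⟹  sig = ⟨2 | 1 2⟩
  {1,3,7}:  v_{1} + v_{3} + v_{7} = 0  ⟹  sig = ⟨3 | 0⟩
  {1,2,3}:  v_{1} + v_{2} + v_{3} = v_{5}  ⟹  sig = ⟨3 | 1⟩
  {1,2,7}:  v_{1} + v_{2} + v_{7} = v_{6}  ⟹  sig = ⟨3 | 1⟩

so the primitive-relation signature multiset is
[⟨2 | 0⟩, ⟨2 | 1⟩, ⟨2 | 1⟩, ⟨2 | 1 1⟩, ⟨2 | 1 1⟩, ⟨2 | 1 2⟩, ⟨3 | 0⟩, ⟨3 | 1⟩, ⟨3 | 1⟩]


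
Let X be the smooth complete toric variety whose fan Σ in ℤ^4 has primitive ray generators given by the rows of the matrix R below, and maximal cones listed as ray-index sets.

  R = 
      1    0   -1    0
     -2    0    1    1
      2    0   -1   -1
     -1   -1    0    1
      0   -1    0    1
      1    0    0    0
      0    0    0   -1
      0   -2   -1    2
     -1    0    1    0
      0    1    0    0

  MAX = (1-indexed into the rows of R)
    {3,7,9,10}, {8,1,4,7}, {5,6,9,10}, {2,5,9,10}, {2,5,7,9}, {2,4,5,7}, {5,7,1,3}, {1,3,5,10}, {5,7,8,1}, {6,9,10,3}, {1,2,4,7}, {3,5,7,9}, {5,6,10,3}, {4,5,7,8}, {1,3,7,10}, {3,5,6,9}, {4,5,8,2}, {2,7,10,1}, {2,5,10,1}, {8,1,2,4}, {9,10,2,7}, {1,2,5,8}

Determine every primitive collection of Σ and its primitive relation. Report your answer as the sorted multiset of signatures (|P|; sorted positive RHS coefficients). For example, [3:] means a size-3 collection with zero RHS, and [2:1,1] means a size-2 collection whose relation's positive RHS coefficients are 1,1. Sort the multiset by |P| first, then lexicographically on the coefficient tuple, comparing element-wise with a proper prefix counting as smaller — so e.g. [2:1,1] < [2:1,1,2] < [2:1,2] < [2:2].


Δ(Σ) — 10 vertices, 18 min non-faces:

  {1,9}:  v_{1} + v_{9} = 0  ⟹  sig = [2:]
  {2,3}:  v_{2} + v_{3} = 0  ⟹  sig = [2:]
  {4,6}:  v_{4} + v_{6} = v_{5}  ⟹  sig = [2:1]
  {4,10}:  v_{4} + v_{10} = v_{1} + v_{2}  ⟹  sig = [2:1,1]
  {6,7}:  v_{6} + v_{7} = v_{3} + v_{9}  ⟹  sig = [2:1,1]
  {8,9}:  v_{8} + v_{9} = v_{4} + v_{5}  ⟹  sig = [2:1,1]
  {1,6}:  v_{1} + v_{6} = v_{3} + v_{5} + v_{10}  ⟹  sig = [2:1,1,1]
  {2,6}:  v_{2} + v_{6} = v_{5} + v_{9} + v_{10}  ⟹  sig = [2:1,1,1]
  {3,4}:  v_{3} + v_{4} = v_{1} + v_{5} + v_{7}  ⟹  sig = [2:1,1,1]
  {4,9}:  v_{4} + v_{9} = v_{2} + v_{5} + v_{7}  ⟹  sig = [2:1,1,1]
  {8,10}:  v_{8} + v_{10} = 2·v_{1} + v_{2} + v_{5}  ⟹  sig = [2:1,1,2]
  {6,8}:  v_{6} + v_{8} = v_{1} + 2·v_{5}  ⟹  sig = [2:1,2]
  {3,8}:  v_{3} + v_{8} = 2·v_{1} + 2·v_{5} + v_{7}  ⟹  sig = [2:1,2,2]
  {5,7,10}:  v_{5} + v_{7} + v_{10} = 0  ⟹  sig = [3:]
  {1,4,5}:  v_{1} + v_{4} + v_{5} = v_{8}  ⟹  sig = [3:1]
  {2,7,8}:  v_{2} + v_{7} + v_{8} = 2·v_{4}  ⟹  sig = [3:2]
  {1,2,5,7}:  v_{1} + v_{2} + v_{5} + v_{7} = v_{4}  ⟹  sig = [4:1]
  {3,5,9,10}:  v_{3} + v_{5} + v_{9} + v_{10} = v_{6}  ⟹  sig = [4:1]

so the primitive-relation signature multiset is
[[2:], [2:], [2:1], [2:1,1], [2:1,1], [2:1,1], [2:1,1,1], [2:1,1,1], [2:1,1,1], [2:1,1,1], [2:1,1,2], [2:1,2], [2:1,2,2], [3:], [3:1], [3:2], [4:1], [4:1]]


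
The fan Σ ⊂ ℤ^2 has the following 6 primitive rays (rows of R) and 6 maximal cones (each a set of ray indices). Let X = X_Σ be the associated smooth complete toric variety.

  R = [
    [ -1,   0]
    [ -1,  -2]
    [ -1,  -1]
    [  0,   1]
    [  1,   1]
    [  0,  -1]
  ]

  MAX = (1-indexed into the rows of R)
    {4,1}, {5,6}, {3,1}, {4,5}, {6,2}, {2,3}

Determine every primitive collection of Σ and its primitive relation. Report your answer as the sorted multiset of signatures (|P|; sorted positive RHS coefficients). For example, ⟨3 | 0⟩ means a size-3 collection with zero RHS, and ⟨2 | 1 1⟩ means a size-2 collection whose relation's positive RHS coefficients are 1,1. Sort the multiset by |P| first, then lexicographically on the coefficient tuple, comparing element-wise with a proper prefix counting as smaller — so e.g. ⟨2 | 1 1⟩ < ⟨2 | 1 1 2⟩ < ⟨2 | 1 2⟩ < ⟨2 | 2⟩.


The 9 primitive collections of Σ (r=6, n=2):

  P = {3,5}:  v_{3} + v_{5} = 0  ⇒ sig = ⟨2 | 0⟩
  P = {4,6}:  v_{4} + v_{6} = 0  ⇒ sig = ⟨2 | 0⟩
  P = {1,5}:  v_{1} + v_{5} = v_{4}  ⇒ sig = ⟨2 | 1⟩
  P = {1,6}:  v_{1} + v_{6} = v_{3}  ⇒ sig = ⟨2 | 1⟩
  P = {2,4}:  v_{2} + v_{4} = v_{3}  ⇒ sig = ⟨2 | 1⟩
  P = {2,5}:  v_{2} + v_{5} = v_{6}  ⇒ sig = ⟨2 | 1⟩
  P = {3,4}:  v_{3} + v_{4} = v_{1}  ⇒ sig = ⟨2 | 1⟩
  P = {3,6}:  v_{3} + v_{6} = v_{2}  ⇒ sig = ⟨2 | 1⟩
  P = {1,2}:  v_{1} + v_{2} = 2·v_{3}  ⇒ sig = ⟨2 | 2⟩

Hence PRS(X_Σ) =
    |P|=2: 9 collections, coeffs (), (), (1), (1), (1), (1), (1), (1), (2)


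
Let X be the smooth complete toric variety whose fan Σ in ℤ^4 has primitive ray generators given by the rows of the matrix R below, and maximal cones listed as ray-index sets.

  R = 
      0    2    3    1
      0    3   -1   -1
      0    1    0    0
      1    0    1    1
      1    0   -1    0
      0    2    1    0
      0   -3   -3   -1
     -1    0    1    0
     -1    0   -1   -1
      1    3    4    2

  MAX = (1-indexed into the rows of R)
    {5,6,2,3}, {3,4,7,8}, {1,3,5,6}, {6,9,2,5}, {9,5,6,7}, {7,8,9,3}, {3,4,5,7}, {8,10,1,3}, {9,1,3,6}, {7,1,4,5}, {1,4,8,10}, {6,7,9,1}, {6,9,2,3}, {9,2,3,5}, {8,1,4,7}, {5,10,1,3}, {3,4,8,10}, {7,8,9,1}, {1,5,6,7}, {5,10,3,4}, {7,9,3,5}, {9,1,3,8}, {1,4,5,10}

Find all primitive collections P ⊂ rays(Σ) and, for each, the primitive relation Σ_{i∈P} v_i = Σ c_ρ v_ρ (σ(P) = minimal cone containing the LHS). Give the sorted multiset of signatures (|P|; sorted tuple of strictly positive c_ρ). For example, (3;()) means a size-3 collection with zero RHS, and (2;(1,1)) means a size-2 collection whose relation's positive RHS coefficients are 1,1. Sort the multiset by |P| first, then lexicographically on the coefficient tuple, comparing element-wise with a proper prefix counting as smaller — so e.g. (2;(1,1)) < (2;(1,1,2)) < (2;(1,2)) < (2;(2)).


The 17 primitive collections of Σ (r=10, n=4):

  P={4,9}:  v_{4} + v_{9} = 0  so sig = (2;())
  P={5,8}:  v_{5} + v_{8} = 0  so sig = (2;())
  P={7,10}:  v_{7} + v_{10} = v_{4}  so sig = (2;(1))
  P={4,6}:  v_{4} + v_{6} = v_{1} + v_{5}  so sig = (2;(1,1))
  P={6,8}:  v_{6} + v_{8} = v_{1} + v_{9}  so sig = (2;(1,1))
  P={9,10}:  v_{9} + v_{10} = v_{1} + v_{3}  so sig = (2;(1,1))
  P={2,4}:  v_{2} + v_{4} = v_{3} + v_{5} + v_{6}  so sig = (2;(1,1,1))
  P={2,8}:  v_{2} + v_{8} = v_{3} + v_{6} + v_{9}  so sig = (2;(1,1,1))
  P={2,10}:  v_{2} + v_{10} = v_{1} + 2·v_{3} + v_{5} + v_{6}  so sig = (2;(1,1,1,2))
  P={6,10}:  v_{6} + v_{10} = 2·v_{1} + v_{3} + v_{5}  so sig = (2;(1,1,2))
  P={1,2}:  v_{1} + v_{2} = v_{3} + 2·v_{6}  so sig = (2;(1,2))
  P={2,7}:  v_{2} + v_{7} = 2·v_{5} + 2·v_{9}  so sig = (2;(2,2))
  P={1,3,7}:  v_{1} + v_{3} + v_{7} = 0  so sig = (3;())
  P={1,3,4}:  v_{1} + v_{3} + v_{4} = v_{10}  so sig = (3;(1))
  P={1,5,9}:  v_{1} + v_{5} + v_{9} = v_{6}  so sig = (3;(1))
  P={3,6,7}:  v_{3} + v_{6} + v_{7} = v_{5} + v_{9}  so sig = (3;(1,1))
  P={3,5,6,9}:  v_{3} + v_{5} + v_{6} + v_{9} = v_{2}  so sig = (4;(1))

so the primitive-relation signature multiset is
[(2;()), (2;()), (2;(1)), (2;(1,1)), (2;(1,1)), (2;(1,1)), (2;(1,1,1)), (2;(1,1,1)), (2;(1,1,1,2)), (2;(1,1,2)), (2;(1,2)), (2;(2,2)), (3;()), (3;(1)), (3;(1)), (3;(1,1)), (4;(1))]


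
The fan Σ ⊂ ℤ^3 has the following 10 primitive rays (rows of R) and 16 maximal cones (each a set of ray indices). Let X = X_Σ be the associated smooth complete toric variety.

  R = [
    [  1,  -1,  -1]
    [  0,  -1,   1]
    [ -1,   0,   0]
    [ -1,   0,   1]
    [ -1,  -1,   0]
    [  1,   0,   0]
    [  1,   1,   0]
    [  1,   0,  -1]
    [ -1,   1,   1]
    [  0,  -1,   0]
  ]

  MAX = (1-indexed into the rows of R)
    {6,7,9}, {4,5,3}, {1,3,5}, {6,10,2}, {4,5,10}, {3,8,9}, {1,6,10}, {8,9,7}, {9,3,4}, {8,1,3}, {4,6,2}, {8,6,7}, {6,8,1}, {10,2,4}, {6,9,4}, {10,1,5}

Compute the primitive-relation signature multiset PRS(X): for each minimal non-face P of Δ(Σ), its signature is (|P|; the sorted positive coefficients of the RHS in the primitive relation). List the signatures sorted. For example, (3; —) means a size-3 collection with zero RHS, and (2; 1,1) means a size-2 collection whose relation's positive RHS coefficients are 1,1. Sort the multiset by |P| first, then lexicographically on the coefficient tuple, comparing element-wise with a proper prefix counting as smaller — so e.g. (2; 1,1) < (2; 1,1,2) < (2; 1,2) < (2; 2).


The 23 primitive collections of Σ (r=10, n=3):

  • {1,9}:  v_{1} + v_{9} = 0  so sig = (2; —)
  • {3,6}:  v_{3} + v_{6} = 0  so sig = (2; —)
  • {4,8}:  v_{4} + v_{8} = 0  so sig = (2; —)
  • {5,7}:  v_{5} + v_{7} = 0  so sig = (2; —)
  • {1,4}:  v_{1} + v_{4} = v_{10}  so sig = (2; 1)
  • {3,10}:  v_{3} + v_{10} = v_{5}  so sig = (2; 1)
  • {5,6}:  v_{5} + v_{6} = v_{10}  so sig = (2; 1)
  • {7,10}:  v_{7} + v_{10} = v_{6}  so sig = (2; 1)
  • {8,10}:  v_{8} + v_{10} = v_{1}  so sig = (2; 1)
  • {9,10}:  v_{9} + v_{10} = v_{4}  so sig = (2; 1)
  • {1,7}:  v_{1} + v_{7} = v_{6} + v_{8}  so sig = (2; 1,1)
  • {2,3}:  v_{2} + v_{3} = v_{4} + v_{10}  so sig = (2; 1,1)
  • {2,8}:  v_{2} + v_{8} = v_{6} + v_{10}  so sig = (2; 1,1)
  • {3,7}:  v_{3} + v_{7} = v_{8} + v_{9}  so sig = (2; 1,1)
  • {4,7}:  v_{4} + v_{7} = v_{6} + v_{9}  so sig = (2; 1,1)
  • {5,8}:  v_{5} + v_{8} = v_{1} + v_{3}  so sig = (2; 1,1)
  • {5,9}:  v_{5} + v_{9} = v_{3} + v_{4}  so sig = (2; 1,1)
  • {1,2}:  v_{1} + v_{2} = v_{6} + 2·v_{10}  so sig = (2; 1,2)
  • {2,5}:  v_{2} + v_{5} = v_{4} + 2·v_{10}  so sig = (2; 1,2)
  • {2,7}:  v_{2} + v_{7} = v_{4} + 2·v_{6}  so sig = (2; 1,2)
  • {2,9}:  v_{2} + v_{9} = 2·v_{4} + v_{6}  so sig = (2; 1,2)
  • {4,6,10}:  v_{4} + v_{6} + v_{10} = v_{2}  so sig = (3; 1)
  • {6,8,9}:  v_{6} + v_{8} + v_{9} = v_{7}  so sig = (3; 1)

Sorted signature multiset PRS(X):
    |P|=2: 21 collections, coeffs (), (), (), (), (1), (1), (1), (1), (1), (1), (1,1), (1,1), (1,1), (1,1), (1,1), (1,1), (1,1), (1,2), (1,2), (1,2), (1,2)
    |P|=3: 2 collections, coeffs (1), (1)


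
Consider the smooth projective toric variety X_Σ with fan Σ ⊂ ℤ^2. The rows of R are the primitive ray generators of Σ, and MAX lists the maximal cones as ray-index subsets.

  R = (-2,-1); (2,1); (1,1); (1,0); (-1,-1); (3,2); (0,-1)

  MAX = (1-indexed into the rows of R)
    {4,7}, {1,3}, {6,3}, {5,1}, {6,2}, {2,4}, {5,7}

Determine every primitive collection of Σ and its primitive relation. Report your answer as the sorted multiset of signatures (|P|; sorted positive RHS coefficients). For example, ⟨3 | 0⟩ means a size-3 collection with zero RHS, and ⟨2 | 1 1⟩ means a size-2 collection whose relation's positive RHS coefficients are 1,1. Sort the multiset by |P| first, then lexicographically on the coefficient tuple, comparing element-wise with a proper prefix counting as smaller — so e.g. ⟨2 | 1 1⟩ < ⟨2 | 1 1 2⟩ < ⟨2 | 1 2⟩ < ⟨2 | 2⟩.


|primitive collections| = 14. Relations:

  {1,2}:  v_{1} + v_{2} = 0 ; sig = ⟨2 | 0⟩
  {3,5}:  v_{3} + v_{5} = 0 ; sig = ⟨2 | 0⟩
  {1,4}:  v_{1} + v_{4} = v_{5} ; sig = ⟨2 | 1⟩
  {1,6}:  v_{1} + v_{6} = v_{3} ; sig = ⟨2 | 1⟩
  {2,3}:  v_{2} + v_{3} = v_{6} ; sig = ⟨2 | 1⟩
  {2,5}:  v_{2} + v_{5} = v_{4} ; sig = ⟨2 | 1⟩
  {3,4}:  v_{3} + v_{4} = v_{2} ; sig = ⟨2 | 1⟩
  {3,7}:  v_{3} + v_{7} = v_{4} ; sig = ⟨2 | 1⟩
  {4,5}:  v_{4} + v_{5} = v_{7} ; sig = ⟨2 | 1⟩
  {5,6}:  v_{5} + v_{6} = v_{2} ; sig = ⟨2 | 1⟩
  {6,7}:  v_{6} + v_{7} = v_{2} + v_{4} ; sig = ⟨2 | 1 1⟩
  {1,7}:  v_{1} + v_{7} = 2·v_{5} ; sig = ⟨2 | 2⟩
  {2,7}:  v_{2} + v_{7} = 2·v_{4} ; sig = ⟨2 | 2⟩
  {4,6}:  v_{4} + v_{6} = 2·v_{2} ; sig = ⟨2 | 2⟩

Sorted signature multiset PRS(X):
    |P|=2: 14 collections, coeffs (), (), (1), (1), (1), (1), (1), (1), (1), (1), (1,1), (2), (2), (2)


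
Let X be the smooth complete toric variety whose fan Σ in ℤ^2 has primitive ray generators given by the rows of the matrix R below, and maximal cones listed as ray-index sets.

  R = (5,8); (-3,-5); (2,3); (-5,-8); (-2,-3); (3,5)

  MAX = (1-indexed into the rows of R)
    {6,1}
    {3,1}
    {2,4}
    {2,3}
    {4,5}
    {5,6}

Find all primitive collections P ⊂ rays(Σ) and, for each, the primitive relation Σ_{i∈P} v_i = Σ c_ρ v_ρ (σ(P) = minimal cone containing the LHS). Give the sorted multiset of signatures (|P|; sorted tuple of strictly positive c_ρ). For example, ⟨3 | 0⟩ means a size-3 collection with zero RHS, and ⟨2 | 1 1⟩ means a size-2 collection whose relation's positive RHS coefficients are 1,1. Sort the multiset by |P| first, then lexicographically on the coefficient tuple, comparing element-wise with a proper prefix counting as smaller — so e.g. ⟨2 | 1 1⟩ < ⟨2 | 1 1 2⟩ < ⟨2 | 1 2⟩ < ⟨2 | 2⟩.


The 9 primitive collections of Σ (r=6, n=2):

  {1,4}:  v_{1} + v_{4} = 0  →  sig = ⟨2 | 0⟩
  {2,6}:  v_{2} + v_{6} = 0  →  sig = ⟨2 | 0⟩
  {3,5}:  v_{3} + v_{5} = 0  →  sig = ⟨2 | 0⟩
  {1,2}:  v_{1} + v_{2} = v_{3}  →  sig = ⟨2 | 1⟩
  {1,5}:  v_{1} + v_{5} = v_{6}  →  sig = ⟨2 | 1⟩
  {2,5}:  v_{2} + v_{5} = v_{4}  →  sig = ⟨2 | 1⟩
  {3,4}:  v_{3} + v_{4} = v_{2}  →  sig = ⟨2 | 1⟩
  {3,6}:  v_{3} + v_{6} = v_{1}  →  sig = ⟨2 | 1⟩
  {4,6}:  v_{4} + v_{6} = v_{5}  →  sig = ⟨2 | 1⟩

Sorted signature multiset PRS(X):
[⟨2 | 0⟩, ⟨2 | 0⟩, ⟨2 | 0⟩, ⟨2 | 1⟩, ⟨2 | 1⟩, ⟨2 | 1⟩, ⟨2 | 1⟩, ⟨2 | 1⟩, ⟨2 | 1⟩]


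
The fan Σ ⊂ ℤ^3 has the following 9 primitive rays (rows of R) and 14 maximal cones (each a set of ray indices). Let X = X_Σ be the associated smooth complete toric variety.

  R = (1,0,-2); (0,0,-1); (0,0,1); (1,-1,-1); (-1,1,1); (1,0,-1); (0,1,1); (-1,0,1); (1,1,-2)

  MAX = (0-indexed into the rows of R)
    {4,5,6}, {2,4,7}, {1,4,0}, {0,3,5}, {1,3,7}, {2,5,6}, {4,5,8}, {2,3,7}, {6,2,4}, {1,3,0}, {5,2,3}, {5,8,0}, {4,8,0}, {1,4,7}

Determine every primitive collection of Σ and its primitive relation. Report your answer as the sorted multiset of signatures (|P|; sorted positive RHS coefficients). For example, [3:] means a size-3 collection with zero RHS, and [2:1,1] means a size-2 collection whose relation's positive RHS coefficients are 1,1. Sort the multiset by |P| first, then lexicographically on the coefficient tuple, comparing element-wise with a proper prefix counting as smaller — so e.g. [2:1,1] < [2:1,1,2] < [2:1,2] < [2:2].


The 17 primitive collections of Σ (r=9, n=3):

  P={1,2}:  v_{1} + v_{2} = 0  ⟹  sig = [2:]
  P={3,4}:  v_{3} + v_{4} = 0  ⟹  sig = [2:]
  P={5,7}:  v_{5} + v_{7} = 0  ⟹  sig = [2:]
  P={0,2}:  v_{0} + v_{2} = v_{5}  ⟹  sig = [2:1]
  P={0,7}:  v_{0} + v_{7} = v_{1}  ⟹  sig = [2:1]
  P={1,5}:  v_{1} + v_{5} = v_{0}  ⟹  sig = [2:1]
  P={1,6}:  v_{1} + v_{6} = v_{4} + v_{5}  ⟹  sig = [2:1,1]
  P={3,6}:  v_{3} + v_{6} = v_{2} + v_{5}  ⟹  sig = [2:1,1]
  P={3,8}:  v_{3} + v_{8} = v_{0} + v_{5}  ⟹  sig = [2:1,1]
  P={6,7}:  v_{6} + v_{7} = v_{2} + v_{4}  ⟹  sig = [2:1,1]
  P={7,8}:  v_{7} + v_{8} = v_{0} + v_{4}  ⟹  sig = [2:1,1]
  P={0,6}:  v_{0} + v_{6} = v_{4} + 2·v_{5}  ⟹  sig = [2:1,2]
  P={1,8}:  v_{1} + v_{8} = 2·v_{0} + v_{4}  ⟹  sig = [2:1,2]
  P={2,8}:  v_{2} + v_{8} = v_{4} + 2·v_{5}  ⟹  sig = [2:1,2]
  P={6,8}:  v_{6} + v_{8} = 2·v_{4} + 3·v_{5}  ⟹  sig = [2:2,3]
  P={0,4,5}:  v_{0} + v_{4} + v_{5} = v_{8}  ⟹  sig = [3:1]
  P={2,4,5}:  v_{2} + v_{4} + v_{5} = v_{6}  ⟹  sig = [3:1]

so the primitive-relation signature multiset is
    [2:]
    [2:]
    [2:]
    [2:1]
    [2:1]
    [2:1]
    [2:1,1]
    [2:1,1]
    [2:1,1]
    [2:1,1]
    [2:1,1]
    [2:1,2]
    [2:1,2]
    [2:1,2]
    [2:2,3]
    [3:1]
    [3:1]


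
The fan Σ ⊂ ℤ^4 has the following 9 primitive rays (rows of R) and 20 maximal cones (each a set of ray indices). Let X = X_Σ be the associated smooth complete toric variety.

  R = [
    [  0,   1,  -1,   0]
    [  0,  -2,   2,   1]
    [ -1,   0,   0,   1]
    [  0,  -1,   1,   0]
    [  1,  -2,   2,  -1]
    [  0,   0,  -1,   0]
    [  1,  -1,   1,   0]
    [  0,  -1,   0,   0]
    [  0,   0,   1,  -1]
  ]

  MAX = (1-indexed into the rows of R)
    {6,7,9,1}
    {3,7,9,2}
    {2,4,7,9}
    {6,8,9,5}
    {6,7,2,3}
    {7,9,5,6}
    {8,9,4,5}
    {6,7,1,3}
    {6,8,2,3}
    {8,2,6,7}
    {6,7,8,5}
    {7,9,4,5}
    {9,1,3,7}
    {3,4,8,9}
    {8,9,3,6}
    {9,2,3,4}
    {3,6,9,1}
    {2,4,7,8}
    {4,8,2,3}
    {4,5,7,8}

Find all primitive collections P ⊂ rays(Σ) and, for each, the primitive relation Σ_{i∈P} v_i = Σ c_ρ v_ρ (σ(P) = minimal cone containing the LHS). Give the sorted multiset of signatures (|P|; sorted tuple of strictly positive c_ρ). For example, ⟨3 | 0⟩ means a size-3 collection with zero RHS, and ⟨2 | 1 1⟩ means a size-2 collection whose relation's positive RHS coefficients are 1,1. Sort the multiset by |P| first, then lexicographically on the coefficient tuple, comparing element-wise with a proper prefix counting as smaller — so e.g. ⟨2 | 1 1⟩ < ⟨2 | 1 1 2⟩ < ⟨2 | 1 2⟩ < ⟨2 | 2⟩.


Minimal non-faces — 13 found among 9 rays, 20 max cones:

  • {1,4}:  v_{1} + v_{4} = 0 ; sig = ⟨2 | 0⟩
  • {1,8}:  v_{1} + v_{8} = v_{6} ; sig = ⟨2 | 1⟩
  • {4,6}:  v_{4} + v_{6} = v_{8} ; sig = ⟨2 | 1⟩
  • {1,2}:  v_{1} + v_{2} = v_{3} + v_{7} ; sig = ⟨2 | 1 1⟩
  • {1,5}:  v_{1} + v_{5} = v_{6} + v_{7} + v_{9} ; sig = ⟨2 | 1 1 1⟩
  • {2,5}:  v_{2} + v_{5} = 3·v_{4} + v_{7} ; sig = ⟨2 | 1 3⟩
  • {3,5}:  v_{3} + v_{5} = 2·v_{4} ; sig = ⟨2 | 2⟩
  • {3,4,7}:  v_{3} + v_{4} + v_{7} = v_{2} ; sig = ⟨3 | 1⟩
  • {7,8,9}:  v_{7} + v_{8} + v_{9} = v_{5} ; sig = ⟨3 | 1⟩
  • {3,7,8}:  v_{3} + v_{7} + v_{8} = v_{2} + v_{6} ; sig = ⟨3 | 1 1⟩
  • {2,6,9}:  v_{2} + v_{6} + v_{9} = 2·v_{4} ; sig = ⟨3 | 2⟩
  • {2,8,9}:  v_{2} + v_{8} + v_{9} = 3·v_{4} ; sig = ⟨3 | 3⟩
  • {3,6,7,9}:  v_{3} + v_{6} + v_{7} + v_{9} = v_{4} ; sig = ⟨4 | 1⟩

Signatures (|P|; sorted positive RHS coefficients), sorted:
    ⟨2 | 0⟩
    ⟨2 | 1⟩
    ⟨2 | 1⟩
    ⟨2 | 1 1⟩
    ⟨2 | 1 1 1⟩
    ⟨2 | 1 3⟩
    ⟨2 | 2⟩
    ⟨3 | 1⟩
    ⟨3 | 1⟩
    ⟨3 | 1 1⟩
    ⟨3 | 2⟩
    ⟨3 | 3⟩
    ⟨4 | 1⟩


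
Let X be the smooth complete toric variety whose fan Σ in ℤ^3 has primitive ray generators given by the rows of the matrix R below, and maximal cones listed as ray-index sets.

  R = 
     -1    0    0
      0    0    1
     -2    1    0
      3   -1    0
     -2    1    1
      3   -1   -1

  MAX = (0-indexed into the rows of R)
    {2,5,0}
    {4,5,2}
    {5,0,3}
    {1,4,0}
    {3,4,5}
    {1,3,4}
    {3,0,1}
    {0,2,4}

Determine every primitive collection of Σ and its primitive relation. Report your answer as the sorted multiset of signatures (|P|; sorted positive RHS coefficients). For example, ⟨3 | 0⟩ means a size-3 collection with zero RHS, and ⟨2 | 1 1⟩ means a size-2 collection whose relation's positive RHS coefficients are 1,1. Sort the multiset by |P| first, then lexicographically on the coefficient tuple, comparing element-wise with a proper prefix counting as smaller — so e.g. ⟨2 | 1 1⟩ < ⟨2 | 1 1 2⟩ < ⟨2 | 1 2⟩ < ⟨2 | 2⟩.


Minimal non-faces — 5 found among 6 rays, 8 max cones:

  P={1,2}:  v_{1} + v_{2} = v_{4}  →  sig = ⟨2 | 1⟩
  P={1,5}:  v_{1} + v_{5} = v_{3}  →  sig = ⟨2 | 1⟩
  P={2,3}:  v_{2} + v_{3} = v_{4} + v_{5}  →  sig = ⟨2 | 1 1⟩
  P={0,4,5}:  v_{0} + v_{4} + v_{5} = 0  →  sig = ⟨3 | 0⟩
  P={0,3,4}:  v_{0} + v_{3} + v_{4} = v_{1}  →  sig = ⟨3 | 1⟩

Hence PRS(X_Σ) =
    ⟨2 | 1⟩
    ⟨2 | 1⟩
    ⟨2 | 1 1⟩
    ⟨3 | 0⟩
    ⟨3 | 1⟩


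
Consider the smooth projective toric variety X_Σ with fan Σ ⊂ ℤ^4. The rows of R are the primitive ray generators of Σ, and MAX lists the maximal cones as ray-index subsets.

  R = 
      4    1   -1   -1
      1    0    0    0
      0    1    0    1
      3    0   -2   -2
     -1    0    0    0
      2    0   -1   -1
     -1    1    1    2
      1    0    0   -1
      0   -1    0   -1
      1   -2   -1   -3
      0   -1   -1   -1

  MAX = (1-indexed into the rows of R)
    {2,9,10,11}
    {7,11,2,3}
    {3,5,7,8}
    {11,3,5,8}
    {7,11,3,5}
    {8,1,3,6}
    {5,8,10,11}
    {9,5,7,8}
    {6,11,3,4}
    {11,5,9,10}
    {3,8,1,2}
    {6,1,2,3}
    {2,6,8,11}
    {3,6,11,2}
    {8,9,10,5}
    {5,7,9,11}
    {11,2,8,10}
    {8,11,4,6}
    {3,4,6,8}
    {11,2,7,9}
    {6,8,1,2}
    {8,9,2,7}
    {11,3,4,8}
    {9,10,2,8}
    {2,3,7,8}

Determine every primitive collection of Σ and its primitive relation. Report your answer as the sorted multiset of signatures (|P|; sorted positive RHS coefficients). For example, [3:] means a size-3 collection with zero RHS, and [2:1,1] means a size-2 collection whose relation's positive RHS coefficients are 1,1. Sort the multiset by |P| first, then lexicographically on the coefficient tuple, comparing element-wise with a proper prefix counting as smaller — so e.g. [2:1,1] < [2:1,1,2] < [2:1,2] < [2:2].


The 24 primitive collections of Σ (r=11, n=4):

  P = {2,5}:  v_{2} + v_{5} = 0  ⟹  sig = [2:]
  P = {3,9}:  v_{3} + v_{9} = 0  ⟹  sig = [2:]
  P = {7,10}:  v_{7} + v_{10} = v_{9}  ⟹  sig = [2:1]
  P = {3,10}:  v_{3} + v_{10} = v_{8} + v_{11}  ⟹  sig = [2:1,1]
  P = {4,7}:  v_{4} + v_{7} = v_{3} + v_{6}  ⟹  sig = [2:1,1]
  P = {6,7}:  v_{6} + v_{7} = v_{2} + v_{3}  ⟹  sig = [2:1,1]
  P = {1,5}:  v_{1} + v_{5} = v_{3} + v_{6} + v_{8}  ⟹  sig = [2:1,1,1]
  P = {1,9}:  v_{1} + v_{9} = v_{2} + v_{6} + v_{8}  ⟹  sig = [2:1,1,1]
  P = {4,9}:  v_{4} + v_{9} = v_{6} + v_{8} + v_{11}  ⟹  sig = [2:1,1,1]
  P = {5,6}:  v_{5} + v_{6} = v_{3} + v_{8} + v_{11}  ⟹  sig = [2:1,1,1]
  P = {6,9}:  v_{6} + v_{9} = v_{2} + v_{8} + v_{11}  ⟹  sig = [2:1,1,1]
  P = {1,10}:  v_{1} + v_{10} = v_{2} + v_{6} + 2·v_{8} + v_{11}  ⟹  sig = [2:1,1,1,2]
  P = {1,4}:  v_{1} + v_{4} = v_{3} + 3·v_{6} + v_{8}  ⟹  sig = [2:1,1,3]
  P = {1,7}:  v_{1} + v_{7} = 2·v_{2} + 2·v_{3} + v_{8}  ⟹  sig = [2:1,2,2]
  P = {4,10}:  v_{4} + v_{10} = v_{6} + 2·v_{8} + 2·v_{11}  ⟹  sig = [2:1,2,2]
  P = {6,10}:  v_{6} + v_{10} = v_{2} + 2·v_{8} + 2·v_{11}  ⟹  sig = [2:1,2,2]
  P = {1,11}:  v_{1} + v_{11} = 2·v_{6}  ⟹  sig = [2:2]
  P = {2,4}:  v_{2} + v_{4} = 2·v_{6}  ⟹  sig = [2:2]
  P = {4,5}:  v_{4} + v_{5} = 2·v_{3} + 2·v_{8} + 2·v_{11}  ⟹  sig = [2:2,2,2]
  P = {7,8,11}:  v_{7} + v_{8} + v_{11} = 0  ⟹  sig = [3:]
  P = {8,9,11}:  v_{8} + v_{9} + v_{11} = v_{10}  ⟹  sig = [3:1]
  P = {2,3,6,8}:  v_{2} + v_{3} + v_{6} + v_{8} = v_{1}  ⟹  sig = [4:1]
  P = {2,3,8,11}:  v_{2} + v_{3} + v_{8} + v_{11} = v_{6}  ⟹  sig = [4:1]
  P = {3,6,8,11}:  v_{3} + v_{6} + v_{8} + v_{11} = v_{4}  ⟹  sig = [4:1]

Hence PRS(X_Σ) =
[[2:], [2:], [2:1], [2:1,1], [2:1,1], [2:1,1], [2:1,1,1], [2:1,1,1], [2:1,1,1], [2:1,1,1], [2:1,1,1], [2:1,1,1,2], [2:1,1,3], [2:1,2,2], [2:1,2,2], [2:1,2,2], [2:2], [2:2], [2:2,2,2], [3:], [3:1], [4:1], [4:1], [4:1]]


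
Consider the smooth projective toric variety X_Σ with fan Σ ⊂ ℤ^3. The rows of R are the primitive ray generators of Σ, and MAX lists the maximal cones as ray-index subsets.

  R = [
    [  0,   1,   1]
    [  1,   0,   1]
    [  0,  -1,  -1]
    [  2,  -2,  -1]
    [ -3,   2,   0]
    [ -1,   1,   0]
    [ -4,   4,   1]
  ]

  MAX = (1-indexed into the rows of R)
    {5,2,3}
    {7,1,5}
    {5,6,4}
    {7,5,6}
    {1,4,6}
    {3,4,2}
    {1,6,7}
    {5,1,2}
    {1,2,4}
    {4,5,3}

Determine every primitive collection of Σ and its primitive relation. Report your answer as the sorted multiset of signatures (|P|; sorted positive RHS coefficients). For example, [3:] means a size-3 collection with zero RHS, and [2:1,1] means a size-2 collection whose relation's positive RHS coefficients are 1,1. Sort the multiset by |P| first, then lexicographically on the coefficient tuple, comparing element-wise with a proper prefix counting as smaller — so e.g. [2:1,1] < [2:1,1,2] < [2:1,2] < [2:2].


9 collections generate NE(X_Σ); each relation:

  {1,3}:  v_{1} + v_{3} = 0 ; sig = [2:]
  {2,6}:  v_{2} + v_{6} = v_{1} ; sig = [2:1]
  {3,6}:  v_{3} + v_{6} = v_{4} + v_{5} ; sig = [2:1,1]
  {3,7}:  v_{3} + v_{7} = v_{5} + v_{6} ; sig = [2:1,1]
  {2,7}:  v_{2} + v_{7} = 2·v_{1} + v_{5} ; sig = [2:1,2]
  {4,7}:  v_{4} + v_{7} = 2·v_{6} ; sig = [2:2]
  {2,4,5}:  v_{2} + v_{4} + v_{5} = 0 ; sig = [3:]
  {1,4,5}:  v_{1} + v_{4} + v_{5} = v_{6} ; sig = [3:1]
  {1,5,6}:  v_{1} + v_{5} + v_{6} = v_{7} ; sig = [3:1]

Hence PRS(X_Σ) =
{ [2:],  [2:1],  [2:1,1] ×2,  [2:1,2],  [2:2],  [3:],  [3:1] ×2 }


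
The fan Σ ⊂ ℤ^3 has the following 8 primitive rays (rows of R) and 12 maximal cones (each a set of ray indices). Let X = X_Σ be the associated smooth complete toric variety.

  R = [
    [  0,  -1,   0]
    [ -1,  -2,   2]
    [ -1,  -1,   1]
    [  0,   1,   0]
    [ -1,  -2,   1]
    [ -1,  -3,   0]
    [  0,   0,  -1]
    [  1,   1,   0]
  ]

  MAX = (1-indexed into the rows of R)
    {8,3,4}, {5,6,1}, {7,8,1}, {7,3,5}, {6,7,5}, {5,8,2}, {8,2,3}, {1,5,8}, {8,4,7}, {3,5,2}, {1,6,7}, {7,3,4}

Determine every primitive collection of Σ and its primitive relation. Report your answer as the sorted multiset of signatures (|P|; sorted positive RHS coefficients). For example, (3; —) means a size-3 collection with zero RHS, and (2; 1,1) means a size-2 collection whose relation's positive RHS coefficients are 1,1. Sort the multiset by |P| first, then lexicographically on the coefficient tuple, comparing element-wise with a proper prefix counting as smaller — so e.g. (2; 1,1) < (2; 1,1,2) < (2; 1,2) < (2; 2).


Primitive collections (14):

  • {1,4}:  v_{1} + v_{4} = 0  ⇒ sig = (2; —)
  • {1,3}:  v_{1} + v_{3} = v_{5}  ⇒ sig = (2; 1)
  • {2,7}:  v_{2} + v_{7} = v_{5}  ⇒ sig = (2; 1)
  • {4,5}:  v_{4} + v_{5} = v_{3}  ⇒ sig = (2; 1)
  • {4,6}:  v_{4} + v_{6} = v_{5} + v_{7}  ⇒ sig = (2; 1,1)
  • {1,2}:  v_{1} + v_{2} = 2·v_{5} + v_{8}  ⇒ sig = (2; 1,2)
  • {2,4}:  v_{2} + v_{4} = 2·v_{3} + v_{8}  ⇒ sig = (2; 1,2)
  • {2,6}:  v_{2} + v_{6} = v_{1} + 2·v_{5}  ⇒ sig = (2; 1,2)
  • {3,6}:  v_{3} + v_{6} = 2·v_{5} + v_{7}  ⇒ sig = (2; 1,2)
  • {6,8}:  v_{6} + v_{8} = 2·v_{1}  ⇒ sig = (2; 2)
  • {3,7,8}:  v_{3} + v_{7} + v_{8} = 0  ⇒ sig = (3; —)
  • {1,5,7}:  v_{1} + v_{5} + v_{7} = v_{6}  ⇒ sig = (3; 1)
  • {3,5,8}:  v_{3} + v_{5} + v_{8} = v_{2}  ⇒ sig = (3; 1)
  • {5,7,8}:  v_{5} + v_{7} + v_{8} = v_{1}  ⇒ sig = (3; 1)

Sorted signature multiset PRS(X):
[(2; —), (2; 1), (2; 1), (2; 1), (2; 1,1), (2; 1,2), (2; 1,2), (2; 1,2), (2; 1,2), (2; 2), (3; —), (3; 1), (3; 1), (3; 1)]


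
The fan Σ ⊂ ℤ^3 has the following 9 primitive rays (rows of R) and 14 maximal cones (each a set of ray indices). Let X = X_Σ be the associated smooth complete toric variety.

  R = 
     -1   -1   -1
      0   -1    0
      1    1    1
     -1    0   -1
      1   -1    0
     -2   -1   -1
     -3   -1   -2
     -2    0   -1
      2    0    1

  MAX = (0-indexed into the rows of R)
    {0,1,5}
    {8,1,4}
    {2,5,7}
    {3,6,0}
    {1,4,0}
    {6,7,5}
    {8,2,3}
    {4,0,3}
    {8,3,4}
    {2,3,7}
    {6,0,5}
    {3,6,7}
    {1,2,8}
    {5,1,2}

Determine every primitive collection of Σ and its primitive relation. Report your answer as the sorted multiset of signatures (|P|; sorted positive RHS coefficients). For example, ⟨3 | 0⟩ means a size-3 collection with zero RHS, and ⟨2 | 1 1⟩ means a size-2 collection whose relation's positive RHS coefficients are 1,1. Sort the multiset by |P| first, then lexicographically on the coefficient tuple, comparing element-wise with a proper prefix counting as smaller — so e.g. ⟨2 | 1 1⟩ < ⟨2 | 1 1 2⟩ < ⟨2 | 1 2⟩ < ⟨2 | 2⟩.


15 collections generate NE(X_Σ); each relation:

  P = {0,2}:  v_{0} + v_{2} = 0  ⟹  sig = ⟨2 | 0⟩
  P = {7,8}:  v_{7} + v_{8} = 0  ⟹  sig = ⟨2 | 0⟩
  P = {0,7}:  v_{0} + v_{7} = v_{6}  ⟹  sig = ⟨2 | 1⟩
  P = {0,8}:  v_{0} + v_{8} = v_{4}  ⟹  sig = ⟨2 | 1⟩
  P = {1,3}:  v_{1} + v_{3} = v_{0}  ⟹  sig = ⟨2 | 1⟩
  P = {1,7}:  v_{1} + v_{7} = v_{5}  ⟹  sig = ⟨2 | 1⟩
  P = {2,4}:  v_{2} + v_{4} = v_{8}  ⟹  sig = ⟨2 | 1⟩
  P = {2,6}:  v_{2} + v_{6} = v_{7}  ⟹  sig = ⟨2 | 1⟩
  P = {3,5}:  v_{3} + v_{5} = v_{6}  ⟹  sig = ⟨2 | 1⟩
  P = {4,7}:  v_{4} + v_{7} = v_{0}  ⟹  sig = ⟨2 | 1⟩
  P = {5,8}:  v_{5} + v_{8} = v_{1}  ⟹  sig = ⟨2 | 1⟩
  P = {6,8}:  v_{6} + v_{8} = v_{0}  ⟹  sig = ⟨2 | 1⟩
  P = {1,6}:  v_{1} + v_{6} = v_{0} + v_{5}  ⟹  sig = ⟨2 | 1 1⟩
  P = {4,5}:  v_{4} + v_{5} = v_{0} + v_{1}  ⟹  sig = ⟨2 | 1 1⟩
  P = {4,6}:  v_{4} + v_{6} = 2·v_{0}  ⟹  sig = ⟨2 | 2⟩

Sorted signature multiset PRS(X):
{ ⟨2 | 0⟩ ×2,  ⟨2 | 1⟩ ×10,  ⟨2 | 1 1⟩ ×2,  ⟨2 | 2⟩ }


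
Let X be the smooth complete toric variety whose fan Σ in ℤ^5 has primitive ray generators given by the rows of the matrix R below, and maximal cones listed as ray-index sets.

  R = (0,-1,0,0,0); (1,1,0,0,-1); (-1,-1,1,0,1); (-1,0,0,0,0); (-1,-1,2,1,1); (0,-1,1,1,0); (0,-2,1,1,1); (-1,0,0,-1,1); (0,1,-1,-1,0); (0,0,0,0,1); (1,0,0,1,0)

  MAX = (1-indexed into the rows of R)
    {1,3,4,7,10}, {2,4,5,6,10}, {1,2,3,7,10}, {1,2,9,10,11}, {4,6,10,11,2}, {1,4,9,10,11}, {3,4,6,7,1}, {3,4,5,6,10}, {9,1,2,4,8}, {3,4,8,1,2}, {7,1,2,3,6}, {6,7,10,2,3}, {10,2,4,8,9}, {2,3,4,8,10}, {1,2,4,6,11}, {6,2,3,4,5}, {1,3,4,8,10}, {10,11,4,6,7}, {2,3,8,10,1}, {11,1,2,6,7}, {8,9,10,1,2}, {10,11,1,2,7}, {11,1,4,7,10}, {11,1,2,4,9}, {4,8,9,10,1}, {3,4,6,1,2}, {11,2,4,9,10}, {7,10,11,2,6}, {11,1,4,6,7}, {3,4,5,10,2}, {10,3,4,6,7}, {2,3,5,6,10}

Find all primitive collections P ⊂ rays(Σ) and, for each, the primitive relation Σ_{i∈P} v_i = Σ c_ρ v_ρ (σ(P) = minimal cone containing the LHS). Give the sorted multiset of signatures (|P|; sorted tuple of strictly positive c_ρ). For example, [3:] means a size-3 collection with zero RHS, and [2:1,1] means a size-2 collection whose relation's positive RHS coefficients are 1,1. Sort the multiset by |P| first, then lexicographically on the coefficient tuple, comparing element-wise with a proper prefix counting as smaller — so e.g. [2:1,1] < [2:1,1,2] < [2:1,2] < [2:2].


16 minimal non-faces of Δ(Σ) (on 11 rays):

  P={6,9}:  v_{6} + v_{9} = 0  ⇒ sig = [2:]
  P={3,9}:  v_{3} + v_{9} = v_{8}  ⇒ sig = [2:1]
  P={6,8}:  v_{6} + v_{8} = v_{3}  ⇒ sig = [2:1]
  P={8,11}:  v_{8} + v_{11} = v_{10}  ⇒ sig = [2:1]
  P={1,5}:  v_{1} + v_{5} = v_{3} + v_{6}  ⇒ sig = [2:1,1]
  P={3,11}:  v_{3} + v_{11} = v_{6} + v_{10}  ⇒ sig = [2:1,1]
  P={7,9}:  v_{7} + v_{9} = v_{1} + v_{10}  ⇒ sig = [2:1,1]
  P={7,8}:  v_{7} + v_{8} = v_{1} + v_{3} + v_{10}  ⇒ sig = [2:1,1,1]
  P={5,9}:  v_{5} + v_{9} = v_{2} + v_{3} + v_{4} + v_{10}  ⇒ sig = [2:1,1,1,1]
  P={5,8}:  v_{5} + v_{8} = v_{2} + 2·v_{3} + v_{4} + v_{10}  ⇒ sig = [2:1,1,1,2]
  P={5,7}:  v_{5} + v_{7} = v_{3} + 2·v_{6} + v_{10}  ⇒ sig = [2:1,1,2]
  P={5,11}:  v_{5} + v_{11} = v_{2} + v_{4} + 2·v_{6} + 2·v_{10}  ⇒ sig = [2:1,1,2,2]
  P={1,6,10}:  v_{1} + v_{6} + v_{10} = v_{7}  ⇒ sig = [3:1]
  P={2,4,7}:  v_{2} + v_{4} + v_{7} = v_{6}  ⇒ sig = [3:1]
  P={1,2,4,10}:  v_{1} + v_{2} + v_{4} + v_{10} = 0  ⇒ sig = [4:]
  P={2,3,4,6,10}:  v_{2} + v_{3} + v_{4} + v_{6} + v_{10} = v_{5}  ⇒ sig = [5:1]

Signatures (|P|; sorted positive RHS coefficients), sorted:
    [2:]
    [2:1]
    [2:1]
    [2:1]
    [2:1,1]
    [2:1,1]
    [2:1,1]
    [2:1,1,1]
    [2:1,1,1,1]
    [2:1,1,1,2]
    [2:1,1,2]
    [2:1,1,2,2]
    [3:1]
    [3:1]
    [4:]
    [5:1]
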